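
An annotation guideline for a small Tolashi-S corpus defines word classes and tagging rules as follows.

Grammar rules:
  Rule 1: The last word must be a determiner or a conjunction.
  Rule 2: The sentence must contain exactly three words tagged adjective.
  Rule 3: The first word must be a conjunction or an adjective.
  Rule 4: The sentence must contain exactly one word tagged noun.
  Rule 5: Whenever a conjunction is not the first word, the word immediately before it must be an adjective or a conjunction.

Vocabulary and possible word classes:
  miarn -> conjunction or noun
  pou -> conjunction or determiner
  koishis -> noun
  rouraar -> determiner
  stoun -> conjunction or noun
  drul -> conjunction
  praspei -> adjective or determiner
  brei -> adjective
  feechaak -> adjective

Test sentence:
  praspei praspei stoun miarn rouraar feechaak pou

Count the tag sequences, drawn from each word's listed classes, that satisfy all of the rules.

Candidates per position — 1:praspei {adjective,determiner}; 2:praspei {adjective,determiner}; 3:stoun {conjunction,noun}; 4:miarn {conjunction,noun}; 5:rouraar {determiner}; 6:feechaak {adjective}; 7:pou {conjunction,determiner}.
There are 32 candidate sequences in total.
The sequences that satisfy every rule: adjective adjective conjunction noun determiner adjective conjunction; adjective adjective conjunction noun determiner adjective determiner.
Count = 2.

2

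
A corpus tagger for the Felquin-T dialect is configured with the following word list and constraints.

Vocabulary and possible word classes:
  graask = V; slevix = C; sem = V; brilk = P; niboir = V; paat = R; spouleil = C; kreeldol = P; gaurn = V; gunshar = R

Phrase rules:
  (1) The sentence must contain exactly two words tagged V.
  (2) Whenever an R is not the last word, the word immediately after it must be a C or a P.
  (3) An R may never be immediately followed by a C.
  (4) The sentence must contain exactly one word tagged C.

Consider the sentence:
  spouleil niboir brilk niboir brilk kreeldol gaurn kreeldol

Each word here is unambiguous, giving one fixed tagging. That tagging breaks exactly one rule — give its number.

1

Fixed tagging: C V P V P P V P.
Applying the rules: R1 violated, R2 holds, R3 holds, R4 holds.
Only rule 1 fails.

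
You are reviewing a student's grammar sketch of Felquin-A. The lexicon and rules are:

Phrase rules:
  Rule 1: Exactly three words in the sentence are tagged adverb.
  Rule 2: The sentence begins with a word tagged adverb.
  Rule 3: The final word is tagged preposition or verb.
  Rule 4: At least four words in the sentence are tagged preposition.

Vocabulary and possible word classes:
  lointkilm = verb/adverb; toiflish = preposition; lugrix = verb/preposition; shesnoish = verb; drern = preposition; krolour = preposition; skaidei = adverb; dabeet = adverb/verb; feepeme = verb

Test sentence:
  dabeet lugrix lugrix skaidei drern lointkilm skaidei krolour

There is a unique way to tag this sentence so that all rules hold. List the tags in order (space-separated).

Candidates per position — 1:dabeet {adverb,verb}; 2:lugrix {verb,preposition}; 3:lugrix {verb,preposition}; 4:skaidei {adverb}; 5:drern {preposition}; 6:lointkilm {verb,adverb}; 7:skaidei {adverb}; 8:krolour {preposition}.
At position 1, choosing verb makes rule 2 impossible to satisfy; hence adverb.
At position 2, choosing verb makes rule 4 impossible to satisfy; hence preposition.
At position 3, choosing verb makes rule 4 impossible to satisfy; hence preposition.
At position 6, choosing adverb makes rule 1 impossible to satisfy; hence verb.
The unique satisfying tagging is: adverb preposition preposition adverb preposition verb adverb preposition.
Checking: rule 1 ok; rule 2 ok; rule 3 ok; rule 4 ok.

adverb preposition preposition adverb preposition verb adverb preposition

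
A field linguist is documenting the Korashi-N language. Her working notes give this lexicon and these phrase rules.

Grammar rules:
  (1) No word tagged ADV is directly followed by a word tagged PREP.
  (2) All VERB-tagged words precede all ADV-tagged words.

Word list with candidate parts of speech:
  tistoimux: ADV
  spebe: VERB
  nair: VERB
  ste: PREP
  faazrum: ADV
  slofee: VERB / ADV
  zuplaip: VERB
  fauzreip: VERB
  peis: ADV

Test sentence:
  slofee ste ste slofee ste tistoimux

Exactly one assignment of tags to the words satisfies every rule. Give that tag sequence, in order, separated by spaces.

Candidates per position — 1:slofee {VERB,ADV}; 2:ste {PREP}; 3:ste {PREP}; 4:slofee {VERB,ADV}; 5:ste {PREP}; 6:tistoimux {ADV}.
If word 1 were ADV, no tagging could satisfy rule 1; so word 1 is VERB.
If word 4 were ADV, no tagging could satisfy rule 1; so word 4 is VERB.
The unique satisfying tagging is: VERB PREP PREP VERB PREP ADV.
Verifying each rule — rule 1 holds; rule 2 holds.

VERB PREP PREP VERB PREP ADV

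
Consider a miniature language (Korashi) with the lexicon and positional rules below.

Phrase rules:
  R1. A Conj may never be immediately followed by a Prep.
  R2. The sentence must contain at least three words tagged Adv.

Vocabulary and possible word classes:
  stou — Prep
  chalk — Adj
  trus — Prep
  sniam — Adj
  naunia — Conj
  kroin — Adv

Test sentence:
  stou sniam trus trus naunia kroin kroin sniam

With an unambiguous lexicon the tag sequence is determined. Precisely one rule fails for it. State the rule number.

2

Fixed tagging: Prep Adj Prep Prep Conj Adv Adv Adj.
Rule check: R1 ok, R2 fails.
Only rule 2 fails.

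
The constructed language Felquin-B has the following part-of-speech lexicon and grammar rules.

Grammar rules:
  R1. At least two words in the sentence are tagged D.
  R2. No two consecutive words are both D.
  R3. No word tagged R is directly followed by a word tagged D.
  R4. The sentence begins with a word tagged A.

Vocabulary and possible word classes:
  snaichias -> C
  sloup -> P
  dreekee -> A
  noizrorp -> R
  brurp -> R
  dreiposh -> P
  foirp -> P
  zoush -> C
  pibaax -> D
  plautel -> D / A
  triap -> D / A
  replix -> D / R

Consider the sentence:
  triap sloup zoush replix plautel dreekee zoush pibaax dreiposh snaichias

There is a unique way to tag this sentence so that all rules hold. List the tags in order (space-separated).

Candidates per position — 1:triap {D,A}; 2:sloup {P}; 3:zoush {C}; 4:replix {D,R}; 5:plautel {D,A}; 6:dreekee {A}; 7:zoush {C}; 8:pibaax {D}; 9:dreiposh {P}; 10:snaichias {C}.
Word 1 cannot be D — rule 4 would then fail for every completion. It is A.
The remaining ambiguous positions (4, 5) are resolved jointly — only one combination satisfies every rule.
The unique satisfying tagging is: A P C D A A C D P C.
Check: rule 1 ok; rule 2 ok; rule 3 ok; rule 4 ok.

A P C D A A C D P C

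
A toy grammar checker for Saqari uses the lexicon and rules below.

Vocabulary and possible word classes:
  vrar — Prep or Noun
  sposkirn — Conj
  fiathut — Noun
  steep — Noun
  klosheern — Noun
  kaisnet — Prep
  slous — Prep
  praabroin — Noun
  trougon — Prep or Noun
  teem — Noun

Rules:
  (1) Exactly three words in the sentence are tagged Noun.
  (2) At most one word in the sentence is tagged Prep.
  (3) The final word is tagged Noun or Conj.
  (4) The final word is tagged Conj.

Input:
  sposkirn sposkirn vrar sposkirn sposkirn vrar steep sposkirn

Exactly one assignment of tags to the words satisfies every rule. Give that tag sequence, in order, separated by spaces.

Conj Conj Noun Conj Conj Noun Noun Conj

Candidates per position — 1:sposkirn {Conj}; 2:sposkirn {Conj}; 3:vrar {Prep,Noun}; 4:sposkirn {Conj}; 5:sposkirn {Conj}; 6:vrar {Prep,Noun}; 7:steep {Noun}; 8:sposkirn {Conj}.
Word 3 cannot be Prep — rule 1 would then fail for every completion. It is Noun.
Word 6 cannot be Prep — rule 1 would then fail for every completion. It is Noun.
The unique satisfying tagging is: Conj Conj Noun Conj Conj Noun Noun Conj.
Checking: rule 1 ok; rule 2 ok; rule 3 ok; rule 4 ok.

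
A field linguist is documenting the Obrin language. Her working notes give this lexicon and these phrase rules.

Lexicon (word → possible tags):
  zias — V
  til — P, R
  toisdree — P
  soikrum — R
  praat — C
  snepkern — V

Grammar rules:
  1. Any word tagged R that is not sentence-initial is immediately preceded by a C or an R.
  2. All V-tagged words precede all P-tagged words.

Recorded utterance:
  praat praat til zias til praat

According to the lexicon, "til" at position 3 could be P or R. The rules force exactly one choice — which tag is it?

Candidates per position — 1:praat {C}; 2:praat {C}; 3:til {P,R}; 4:zias {V}; 5:til {P,R}; 6:praat {C}.
Word 3 cannot be P — rule 2 would then fail for every completion. It is R.
Word 5 cannot be R — rule 1 would then fail for every completion. It is P.
The unique satisfying tagging is: C C R V P C.
Verifying each rule — rule 1 satisfied; rule 2 satisfied.

R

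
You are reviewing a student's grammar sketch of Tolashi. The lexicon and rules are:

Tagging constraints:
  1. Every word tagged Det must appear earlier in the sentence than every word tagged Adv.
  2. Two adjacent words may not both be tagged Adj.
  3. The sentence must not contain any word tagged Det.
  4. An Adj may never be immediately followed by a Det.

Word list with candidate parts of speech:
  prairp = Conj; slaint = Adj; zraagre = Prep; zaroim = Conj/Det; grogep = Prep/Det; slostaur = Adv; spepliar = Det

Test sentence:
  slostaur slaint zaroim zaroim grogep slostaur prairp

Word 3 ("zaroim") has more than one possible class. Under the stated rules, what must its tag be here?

Conj

Candidates per position — 1:slostaur {Adv}; 2:slaint {Adj}; 3:zaroim {Conj,Det}; 4:zaroim {Conj,Det}; 5:grogep {Prep,Det}; 6:slostaur {Adv}; 7:prairp {Conj}.
Word 3 cannot be Det — rule 1 would then fail for every completion. It is Conj.
Word 4 cannot be Det — rule 1 would then fail for every completion. It is Conj.
Word 5 cannot be Det — rule 1 would then fail for every completion. It is Prep.
That leaves exactly one tagging: Adv Adj Conj Conj Prep Adv Conj.
Check: rule 1 ok; rule 2 ok; rule 3 ok; rule 4 ok.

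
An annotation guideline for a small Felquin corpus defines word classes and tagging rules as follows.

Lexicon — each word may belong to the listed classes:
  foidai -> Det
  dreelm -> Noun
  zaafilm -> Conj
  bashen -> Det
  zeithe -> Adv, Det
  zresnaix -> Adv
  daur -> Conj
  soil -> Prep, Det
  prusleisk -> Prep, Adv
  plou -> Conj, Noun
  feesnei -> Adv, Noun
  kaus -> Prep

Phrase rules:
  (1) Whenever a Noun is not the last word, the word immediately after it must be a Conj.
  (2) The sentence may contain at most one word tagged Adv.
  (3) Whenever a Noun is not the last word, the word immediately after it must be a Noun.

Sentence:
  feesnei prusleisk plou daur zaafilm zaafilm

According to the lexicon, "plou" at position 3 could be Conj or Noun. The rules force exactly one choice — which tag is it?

Candidates per position — 1:feesnei {Adv,Noun}; 2:prusleisk {Prep,Adv}; 3:plou {Conj,Noun}; 4:daur {Conj}; 5:zaafilm {Conj}; 6:zaafilm {Conj}.
If word 1 were Noun, no tagging could satisfy rule 1; so word 1 is Adv.
If word 2 were Adv, no tagging could satisfy rule 2; so word 2 is Prep.
If word 3 were Noun, no tagging could satisfy rule 3; so word 3 is Conj.
The only consistent sequence is: Adv Prep Conj Conj Conj Conj.
Check: rule 1 ok; rule 2 ok; rule 3 ok.

Conj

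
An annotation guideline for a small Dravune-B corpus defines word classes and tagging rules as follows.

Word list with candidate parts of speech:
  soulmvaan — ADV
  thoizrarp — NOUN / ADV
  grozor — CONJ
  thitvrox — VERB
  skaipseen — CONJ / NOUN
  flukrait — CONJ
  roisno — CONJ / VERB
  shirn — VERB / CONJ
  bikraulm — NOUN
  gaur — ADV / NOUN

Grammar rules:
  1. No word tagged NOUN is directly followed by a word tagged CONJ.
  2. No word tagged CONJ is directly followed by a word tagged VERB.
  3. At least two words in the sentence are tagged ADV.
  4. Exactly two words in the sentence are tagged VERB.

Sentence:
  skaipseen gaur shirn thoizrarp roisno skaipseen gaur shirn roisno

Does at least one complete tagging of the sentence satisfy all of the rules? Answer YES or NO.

YES

Candidates per position — 1:skaipseen {CONJ,NOUN}; 2:gaur {ADV,NOUN}; 3:shirn {VERB,CONJ}; 4:thoizrarp {NOUN,ADV}; 5:roisno {CONJ,VERB}; 6:skaipseen {CONJ,NOUN}; 7:gaur {ADV,NOUN}; 8:shirn {VERB,CONJ}; 9:roisno {CONJ,VERB}.
One satisfying assignment: NOUN ADV CONJ ADV VERB CONJ NOUN VERB CONJ.
Checking: rule 1 holds; rule 2 holds; rule 3 holds; rule 4 holds.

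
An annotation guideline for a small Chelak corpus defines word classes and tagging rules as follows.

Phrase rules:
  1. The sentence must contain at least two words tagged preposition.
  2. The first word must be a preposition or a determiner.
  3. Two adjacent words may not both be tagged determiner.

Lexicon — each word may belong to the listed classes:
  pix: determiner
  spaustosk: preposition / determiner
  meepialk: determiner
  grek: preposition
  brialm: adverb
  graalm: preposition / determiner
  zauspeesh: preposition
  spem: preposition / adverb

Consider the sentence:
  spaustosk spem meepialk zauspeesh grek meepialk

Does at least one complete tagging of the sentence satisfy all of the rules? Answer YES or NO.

Candidates per position — 1:spaustosk {preposition,determiner}; 2:spem {preposition,adverb}; 3:meepialk {determiner}; 4:zauspeesh {preposition}; 5:grek {preposition}; 6:meepialk {determiner}.
One satisfying assignment: determiner adverb determiner preposition preposition determiner.
Rule-by-rule: rule 1 ✓; rule 2 ✓; rule 3 ✓.

YES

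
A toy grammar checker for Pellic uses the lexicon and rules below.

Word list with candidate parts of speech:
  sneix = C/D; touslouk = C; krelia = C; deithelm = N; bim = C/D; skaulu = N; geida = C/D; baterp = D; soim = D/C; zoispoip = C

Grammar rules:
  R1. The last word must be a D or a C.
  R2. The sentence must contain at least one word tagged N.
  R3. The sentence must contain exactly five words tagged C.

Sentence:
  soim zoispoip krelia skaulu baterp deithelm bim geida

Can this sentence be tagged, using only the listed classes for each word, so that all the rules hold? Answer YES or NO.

Candidates per position — 1:soim {D,C}; 2:zoispoip {C}; 3:krelia {C}; 4:skaulu {N}; 5:baterp {D}; 6:deithelm {N}; 7:bim {C,D}; 8:geida {C,D}.
One satisfying assignment: C C C N D N C C.
Rule-by-rule: rule 1 ok; rule 2 ok; rule 3 ok.

YES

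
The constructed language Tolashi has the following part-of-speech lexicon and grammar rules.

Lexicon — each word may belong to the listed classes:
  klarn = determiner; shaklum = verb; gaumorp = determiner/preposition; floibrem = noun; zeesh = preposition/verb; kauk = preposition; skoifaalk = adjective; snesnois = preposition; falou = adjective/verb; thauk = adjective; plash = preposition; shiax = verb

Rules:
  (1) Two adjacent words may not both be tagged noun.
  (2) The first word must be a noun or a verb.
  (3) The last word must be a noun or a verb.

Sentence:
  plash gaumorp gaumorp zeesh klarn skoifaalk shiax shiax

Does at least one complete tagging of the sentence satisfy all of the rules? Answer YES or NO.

NO

Candidates per position — 1:plash {preposition}; 2:gaumorp {determiner,preposition}; 3:gaumorp {determiner,preposition}; 4:zeesh {preposition,verb}; 5:klarn {determiner}; 6:skoifaalk {adjective}; 7:shiax {verb}; 8:shiax {verb}.
Rule 2 cannot be satisfied by any choice of tags from the lexicon.
So there is no consistent tagging.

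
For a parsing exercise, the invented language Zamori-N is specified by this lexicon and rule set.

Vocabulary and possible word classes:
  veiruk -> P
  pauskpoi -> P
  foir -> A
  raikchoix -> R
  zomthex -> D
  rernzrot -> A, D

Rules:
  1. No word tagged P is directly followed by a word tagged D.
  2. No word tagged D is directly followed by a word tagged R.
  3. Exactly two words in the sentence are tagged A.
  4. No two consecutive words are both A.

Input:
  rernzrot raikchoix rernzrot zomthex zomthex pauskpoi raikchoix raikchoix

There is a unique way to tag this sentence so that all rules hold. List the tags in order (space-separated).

Candidates per position — 1:rernzrot {A,D}; 2:raikchoix {R}; 3:rernzrot {A,D}; 4:zomthex {D}; 5:zomthex {D}; 6:pauskpoi {P}; 7:raikchoix {R}; 8:raikchoix {R}.
If word 1 were D, no tagging could satisfy rule 2; so word 1 is A.
If word 3 were D, no tagging could satisfy rule 3; so word 3 is A.
That leaves exactly one tagging: A R A D D P R R.
Checking: rule 1 ✓; rule 2 ✓; rule 3 ✓; rule 4 ✓.

A R A D D P R R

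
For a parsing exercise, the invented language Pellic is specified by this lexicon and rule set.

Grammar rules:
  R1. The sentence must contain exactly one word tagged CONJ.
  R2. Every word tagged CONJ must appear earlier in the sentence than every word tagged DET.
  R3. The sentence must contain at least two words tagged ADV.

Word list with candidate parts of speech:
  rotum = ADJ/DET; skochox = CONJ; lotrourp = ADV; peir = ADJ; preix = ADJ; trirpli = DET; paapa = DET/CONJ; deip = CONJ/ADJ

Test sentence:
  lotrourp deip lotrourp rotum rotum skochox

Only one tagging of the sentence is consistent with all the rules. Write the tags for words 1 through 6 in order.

ADV ADJ ADV ADJ ADJ CONJ

Candidates per position — 1:lotrourp {ADV}; 2:deip {CONJ,ADJ}; 3:lotrourp {ADV}; 4:rotum {ADJ,DET}; 5:rotum {ADJ,DET}; 6:skochox {CONJ}.
Position 2: tagging it CONJ would leave rule 1 unsatisfiable, so it must be ADJ.
Position 4: tagging it DET would leave rule 2 unsatisfiable, so it must be ADJ.
Position 5: tagging it DET would leave rule 2 unsatisfiable, so it must be ADJ.
The only consistent sequence is: ADV ADJ ADV ADJ ADJ CONJ.
Verifying each rule — rule 1 holds; rule 2 holds; rule 3 holds.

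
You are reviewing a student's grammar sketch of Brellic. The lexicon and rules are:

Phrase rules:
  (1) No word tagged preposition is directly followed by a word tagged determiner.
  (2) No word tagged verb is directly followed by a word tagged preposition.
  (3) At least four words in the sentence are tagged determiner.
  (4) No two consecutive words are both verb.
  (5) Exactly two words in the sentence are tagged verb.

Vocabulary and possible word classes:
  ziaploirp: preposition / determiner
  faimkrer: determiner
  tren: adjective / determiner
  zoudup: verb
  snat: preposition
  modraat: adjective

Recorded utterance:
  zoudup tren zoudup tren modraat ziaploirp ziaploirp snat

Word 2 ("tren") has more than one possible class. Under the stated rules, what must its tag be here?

determiner

Candidates per position — 1:zoudup {verb}; 2:tren {adjective,determiner}; 3:zoudup {verb}; 4:tren {adjective,determiner}; 5:modraat {adjective}; 6:ziaploirp {preposition,determiner}; 7:ziaploirp {preposition,determiner}; 8:snat {preposition}.
At position 2, choosing adjective makes rule 3 impossible to satisfy; hence determiner.
At position 4, choosing adjective makes rule 3 impossible to satisfy; hence determiner.
At position 6, choosing preposition makes rule 3 impossible to satisfy; hence determiner.
At position 7, choosing preposition makes rule 3 impossible to satisfy; hence determiner.
So the tagging must be: verb determiner verb determiner adjective determiner determiner preposition.
Check: rule 1 holds; rule 2 holds; rule 3 holds; rule 4 holds; rule 5 holds.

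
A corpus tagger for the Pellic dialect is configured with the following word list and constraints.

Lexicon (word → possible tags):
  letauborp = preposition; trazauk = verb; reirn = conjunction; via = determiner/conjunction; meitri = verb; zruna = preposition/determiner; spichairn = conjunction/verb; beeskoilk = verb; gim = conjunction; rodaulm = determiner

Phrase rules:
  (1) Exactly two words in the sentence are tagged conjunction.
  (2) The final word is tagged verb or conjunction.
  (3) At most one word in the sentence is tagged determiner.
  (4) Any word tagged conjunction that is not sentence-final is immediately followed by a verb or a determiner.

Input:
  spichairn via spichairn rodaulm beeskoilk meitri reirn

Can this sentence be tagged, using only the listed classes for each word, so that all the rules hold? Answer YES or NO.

YES

Candidates per position — 1:spichairn {conjunction,verb}; 2:via {determiner,conjunction}; 3:spichairn {conjunction,verb}; 4:rodaulm {determiner}; 5:beeskoilk {verb}; 6:meitri {verb}; 7:reirn {conjunction}.
One satisfying assignment: verb conjunction verb determiner verb verb conjunction.
Checking: rule 1 satisfied; rule 2 satisfied; rule 3 satisfied; rule 4 satisfied.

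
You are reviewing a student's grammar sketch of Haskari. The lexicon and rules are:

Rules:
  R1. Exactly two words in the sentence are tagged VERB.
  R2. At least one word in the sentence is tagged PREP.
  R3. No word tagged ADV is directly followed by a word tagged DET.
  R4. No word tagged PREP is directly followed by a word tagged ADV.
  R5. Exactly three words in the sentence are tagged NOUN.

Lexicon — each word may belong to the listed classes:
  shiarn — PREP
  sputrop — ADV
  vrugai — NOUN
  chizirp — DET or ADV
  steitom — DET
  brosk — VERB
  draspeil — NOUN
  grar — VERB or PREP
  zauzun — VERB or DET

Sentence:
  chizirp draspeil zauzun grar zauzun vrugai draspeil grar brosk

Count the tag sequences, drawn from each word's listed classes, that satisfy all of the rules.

Candidates per position — 1:chizirp {DET,ADV}; 2:draspeil {NOUN}; 3:zauzun {VERB,DET}; 4:grar {VERB,PREP}; 5:zauzun {VERB,DET}; 6:vrugai {NOUN}; 7:draspeil {NOUN}; 8:grar {VERB,PREP}; 9:brosk {VERB}.
There are 32 candidate sequences in total.
Checking each against the rules leaves 8 sequences.
Count = 8.

8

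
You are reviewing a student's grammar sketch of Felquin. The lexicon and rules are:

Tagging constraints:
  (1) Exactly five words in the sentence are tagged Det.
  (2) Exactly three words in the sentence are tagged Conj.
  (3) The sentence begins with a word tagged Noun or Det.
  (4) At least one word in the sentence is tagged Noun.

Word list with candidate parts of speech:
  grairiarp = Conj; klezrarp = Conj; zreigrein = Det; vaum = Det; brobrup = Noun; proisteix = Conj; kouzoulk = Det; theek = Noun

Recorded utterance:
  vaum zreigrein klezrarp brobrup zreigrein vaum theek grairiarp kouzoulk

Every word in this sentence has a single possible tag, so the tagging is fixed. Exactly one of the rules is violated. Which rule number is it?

Fixed tagging: Det Det Conj Noun Det Det Noun Conj Det.
Checking each rule: R1 holds, R2 violated, R3 holds, R4 holds.
Only rule 2 fails.

2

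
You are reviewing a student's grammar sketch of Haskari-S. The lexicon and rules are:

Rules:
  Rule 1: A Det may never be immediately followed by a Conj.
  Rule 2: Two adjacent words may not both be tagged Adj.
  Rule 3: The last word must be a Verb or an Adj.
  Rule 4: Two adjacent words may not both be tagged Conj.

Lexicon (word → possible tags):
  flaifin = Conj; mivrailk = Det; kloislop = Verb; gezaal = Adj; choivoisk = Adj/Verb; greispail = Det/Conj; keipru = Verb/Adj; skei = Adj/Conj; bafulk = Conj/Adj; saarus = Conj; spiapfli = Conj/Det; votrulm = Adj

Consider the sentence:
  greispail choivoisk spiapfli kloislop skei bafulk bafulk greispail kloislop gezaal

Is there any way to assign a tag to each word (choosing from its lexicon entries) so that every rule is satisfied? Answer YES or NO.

YES

Candidates per position — 1:greispail {Det,Conj}; 2:choivoisk {Adj,Verb}; 3:spiapfli {Conj,Det}; 4:kloislop {Verb}; 5:skei {Adj,Conj}; 6:bafulk {Conj,Adj}; 7:bafulk {Conj,Adj}; 8:greispail {Det,Conj}; 9:kloislop {Verb}; 10:gezaal {Adj}.
One satisfying assignment: Conj Verb Conj Verb Adj Conj Adj Det Verb Adj.
Check: rule 1 ✓; rule 2 ✓; rule 3 ✓; rule 4 ✓.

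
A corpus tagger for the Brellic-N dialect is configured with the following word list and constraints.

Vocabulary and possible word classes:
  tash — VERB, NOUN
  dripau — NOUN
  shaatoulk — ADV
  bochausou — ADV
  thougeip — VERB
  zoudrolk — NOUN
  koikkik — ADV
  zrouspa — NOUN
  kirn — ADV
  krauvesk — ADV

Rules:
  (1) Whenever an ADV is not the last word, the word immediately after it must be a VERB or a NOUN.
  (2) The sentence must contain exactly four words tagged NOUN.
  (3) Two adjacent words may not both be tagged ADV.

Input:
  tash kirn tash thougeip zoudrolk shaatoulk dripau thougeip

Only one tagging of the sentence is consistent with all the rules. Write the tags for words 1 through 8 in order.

Candidates per position — 1:tash {VERB,NOUN}; 2:kirn {ADV}; 3:tash {VERB,NOUN}; 4:thougeip {VERB}; 5:zoudrolk {NOUN}; 6:shaatoulk {ADV}; 7:dripau {NOUN}; 8:thougeip {VERB}.
If word 1 were VERB, no tagging could satisfy rule 2; so word 1 is NOUN.
If word 3 were VERB, no tagging could satisfy rule 2; so word 3 is NOUN.
So the tagging must be: NOUN ADV NOUN VERB NOUN ADV NOUN VERB.
Check: rule 1 satisfied; rule 2 satisfied; rule 3 satisfied.

NOUN ADV NOUN VERB NOUN ADV NOUN VERB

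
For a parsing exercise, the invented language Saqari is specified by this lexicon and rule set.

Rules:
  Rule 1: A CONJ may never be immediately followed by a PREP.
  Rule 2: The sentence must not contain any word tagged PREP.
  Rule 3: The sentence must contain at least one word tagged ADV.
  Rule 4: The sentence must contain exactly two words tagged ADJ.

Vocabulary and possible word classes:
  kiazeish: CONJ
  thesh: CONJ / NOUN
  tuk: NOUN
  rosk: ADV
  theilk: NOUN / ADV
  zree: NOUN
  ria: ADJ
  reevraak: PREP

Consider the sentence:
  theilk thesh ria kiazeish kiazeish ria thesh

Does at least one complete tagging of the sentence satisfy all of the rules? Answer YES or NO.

YES

Candidates per position — 1:theilk {NOUN,ADV}; 2:thesh {CONJ,NOUN}; 3:ria {ADJ}; 4:kiazeish {CONJ}; 5:kiazeish {CONJ}; 6:ria {ADJ}; 7:thesh {CONJ,NOUN}.
One satisfying assignment: ADV NOUN ADJ CONJ CONJ ADJ CONJ.
Verifying each rule — rule 1 ok; rule 2 ok; rule 3 ok; rule 4 ok.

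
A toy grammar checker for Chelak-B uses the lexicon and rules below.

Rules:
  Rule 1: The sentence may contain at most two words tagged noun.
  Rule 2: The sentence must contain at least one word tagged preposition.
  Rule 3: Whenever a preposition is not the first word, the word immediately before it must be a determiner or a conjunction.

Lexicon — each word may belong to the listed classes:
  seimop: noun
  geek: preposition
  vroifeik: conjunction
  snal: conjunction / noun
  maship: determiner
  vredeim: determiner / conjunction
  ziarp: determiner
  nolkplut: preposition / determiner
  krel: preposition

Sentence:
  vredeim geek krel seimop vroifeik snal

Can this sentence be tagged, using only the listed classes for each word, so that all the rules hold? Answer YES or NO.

NO

Candidates per position — 1:vredeim {determiner,conjunction}; 2:geek {preposition}; 3:krel {preposition}; 4:seimop {noun}; 5:vroifeik {conjunction}; 6:snal {conjunction,noun}.
Rule 3 cannot be satisfied by any choice of tags from the lexicon.
So there is no consistent tagging.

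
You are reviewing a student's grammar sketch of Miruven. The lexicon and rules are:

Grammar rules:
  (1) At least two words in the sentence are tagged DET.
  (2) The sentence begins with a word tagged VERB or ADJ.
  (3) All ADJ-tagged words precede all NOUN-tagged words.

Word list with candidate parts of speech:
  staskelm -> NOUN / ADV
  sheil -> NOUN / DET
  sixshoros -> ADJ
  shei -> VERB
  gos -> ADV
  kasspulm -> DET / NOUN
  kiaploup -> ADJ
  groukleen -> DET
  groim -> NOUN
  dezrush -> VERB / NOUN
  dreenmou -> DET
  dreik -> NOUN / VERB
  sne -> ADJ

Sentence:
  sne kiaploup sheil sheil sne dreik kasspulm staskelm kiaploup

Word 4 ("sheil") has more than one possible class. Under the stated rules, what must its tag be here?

DET

Candidates per position — 1:sne {ADJ}; 2:kiaploup {ADJ}; 3:sheil {NOUN,DET}; 4:sheil {NOUN,DET}; 5:sne {ADJ}; 6:dreik {NOUN,VERB}; 7:kasspulm {DET,NOUN}; 8:staskelm {NOUN,ADV}; 9:kiaploup {ADJ}.
Position 3: NOUN is ruled out by rule 3; that leaves DET.
Position 4: NOUN is ruled out by rule 3; that leaves DET.
Position 6: NOUN is ruled out by rule 3; that leaves VERB.
Position 7: NOUN is ruled out by rule 3; that leaves DET.
Position 8: NOUN is ruled out by rule 3; that leaves ADV.
The unique satisfying tagging is: ADJ ADJ DET DET ADJ VERB DET ADV ADJ.
Rule-by-rule: rule 1 holds; rule 2 holds; rule 3 holds.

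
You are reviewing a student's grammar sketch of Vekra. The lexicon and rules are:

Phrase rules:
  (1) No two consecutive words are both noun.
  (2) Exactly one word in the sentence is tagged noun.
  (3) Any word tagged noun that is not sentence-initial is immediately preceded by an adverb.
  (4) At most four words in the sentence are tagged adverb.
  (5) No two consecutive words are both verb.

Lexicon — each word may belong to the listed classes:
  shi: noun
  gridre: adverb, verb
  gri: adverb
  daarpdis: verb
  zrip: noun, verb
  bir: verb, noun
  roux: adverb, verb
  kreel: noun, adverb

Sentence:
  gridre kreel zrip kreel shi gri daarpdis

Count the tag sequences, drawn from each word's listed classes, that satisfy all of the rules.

Candidates per position — 1:gridre {adverb,verb}; 2:kreel {noun,adverb}; 3:zrip {noun,verb}; 4:kreel {noun,adverb}; 5:shi {noun}; 6:gri {adverb}; 7:daarpdis {verb}.
There are 16 candidate sequences in total.
The sequences that satisfy every rule: adverb adverb verb adverb noun adverb verb; verb adverb verb adverb noun adverb verb.
Count = 2.

2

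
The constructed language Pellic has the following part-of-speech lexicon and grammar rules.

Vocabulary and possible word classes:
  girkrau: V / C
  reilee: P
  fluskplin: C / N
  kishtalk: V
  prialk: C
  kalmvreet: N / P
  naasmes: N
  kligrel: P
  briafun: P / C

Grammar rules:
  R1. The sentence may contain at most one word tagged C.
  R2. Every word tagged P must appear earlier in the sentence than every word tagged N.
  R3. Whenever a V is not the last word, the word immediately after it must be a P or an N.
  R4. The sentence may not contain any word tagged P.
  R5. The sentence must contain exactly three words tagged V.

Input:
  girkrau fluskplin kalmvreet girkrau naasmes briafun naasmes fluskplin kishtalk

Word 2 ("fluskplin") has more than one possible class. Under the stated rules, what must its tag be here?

N

Candidates per position — 1:girkrau {V,C}; 2:fluskplin {C,N}; 3:kalmvreet {N,P}; 4:girkrau {V,C}; 5:naasmes {N}; 6:briafun {P,C}; 7:naasmes {N}; 8:fluskplin {C,N}; 9:kishtalk {V}.
Position 1: C is ruled out by rule 5; that leaves V.
Position 2: C is ruled out by rule 3; that leaves N.
Position 3: P is ruled out by rule 2; that leaves N.
Position 4: C is ruled out by rule 5; that leaves V.
Position 6: P is ruled out by rule 2; that leaves C.
Position 8: C is ruled out by rule 1; that leaves N.
So the tagging must be: V N N V N C N N V.
Rule-by-rule: rule 1 holds; rule 2 holds; rule 3 holds; rule 4 holds; rule 5 holds.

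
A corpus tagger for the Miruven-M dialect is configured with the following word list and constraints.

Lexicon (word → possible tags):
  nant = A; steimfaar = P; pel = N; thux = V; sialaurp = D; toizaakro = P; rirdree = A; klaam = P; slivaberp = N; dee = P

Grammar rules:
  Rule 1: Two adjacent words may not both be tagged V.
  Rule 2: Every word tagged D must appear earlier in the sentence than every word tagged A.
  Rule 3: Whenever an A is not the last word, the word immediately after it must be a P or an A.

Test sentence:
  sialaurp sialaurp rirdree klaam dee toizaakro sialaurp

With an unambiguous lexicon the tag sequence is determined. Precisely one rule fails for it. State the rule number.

Fixed tagging: D D A P P P D.
Applying the rules: R1 holds, R2 violated, R3 holds.
Only rule 2 fails.

2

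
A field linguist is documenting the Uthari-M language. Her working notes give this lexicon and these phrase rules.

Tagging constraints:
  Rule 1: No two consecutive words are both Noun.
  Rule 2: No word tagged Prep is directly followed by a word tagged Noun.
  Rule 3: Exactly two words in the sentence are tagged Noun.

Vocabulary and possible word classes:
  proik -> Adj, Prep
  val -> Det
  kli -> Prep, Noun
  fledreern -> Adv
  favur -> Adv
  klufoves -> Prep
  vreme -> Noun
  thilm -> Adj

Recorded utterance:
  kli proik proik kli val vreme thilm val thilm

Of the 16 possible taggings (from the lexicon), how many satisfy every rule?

6

Candidates per position — 1:kli {Prep,Noun}; 2:proik {Adj,Prep}; 3:proik {Adj,Prep}; 4:kli {Prep,Noun}; 5:val {Det}; 6:vreme {Noun}; 7:thilm {Adj}; 8:val {Det}; 9:thilm {Adj}.
There are 16 candidate sequences in total.
Checking each against the rules leaves 6 sequences.
Count = 6.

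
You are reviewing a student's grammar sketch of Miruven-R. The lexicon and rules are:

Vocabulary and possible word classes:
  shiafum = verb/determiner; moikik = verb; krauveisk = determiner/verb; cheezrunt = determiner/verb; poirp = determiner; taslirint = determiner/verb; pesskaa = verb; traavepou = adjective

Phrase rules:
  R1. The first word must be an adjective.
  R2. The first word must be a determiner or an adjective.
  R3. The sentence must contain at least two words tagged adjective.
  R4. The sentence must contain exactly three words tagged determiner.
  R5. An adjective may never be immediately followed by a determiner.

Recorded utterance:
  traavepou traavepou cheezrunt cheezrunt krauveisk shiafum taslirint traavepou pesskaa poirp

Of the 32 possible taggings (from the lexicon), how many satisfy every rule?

6

Candidates per position — 1:traavepou {adjective}; 2:traavepou {adjective}; 3:cheezrunt {determiner,verb}; 4:cheezrunt {determiner,verb}; 5:krauveisk {determiner,verb}; 6:shiafum {verb,determiner}; 7:taslirint {determiner,verb}; 8:traavepou {adjective}; 9:pesskaa {verb}; 10:poirp {determiner}.
There are 32 candidate sequences in total.
Checking each against the rules leaves 6 sequences.
Count = 6.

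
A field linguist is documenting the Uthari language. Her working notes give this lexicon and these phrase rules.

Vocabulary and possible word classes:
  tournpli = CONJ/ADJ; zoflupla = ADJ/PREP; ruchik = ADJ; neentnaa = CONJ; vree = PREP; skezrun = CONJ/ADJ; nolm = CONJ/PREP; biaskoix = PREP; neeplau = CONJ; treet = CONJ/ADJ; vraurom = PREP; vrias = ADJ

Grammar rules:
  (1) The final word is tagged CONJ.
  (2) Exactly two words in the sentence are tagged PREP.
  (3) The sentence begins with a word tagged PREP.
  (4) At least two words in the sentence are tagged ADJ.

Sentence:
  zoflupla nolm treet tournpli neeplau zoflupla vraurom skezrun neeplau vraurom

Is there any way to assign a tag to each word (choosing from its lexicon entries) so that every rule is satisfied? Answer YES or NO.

NO

Candidates per position — 1:zoflupla {ADJ,PREP}; 2:nolm {CONJ,PREP}; 3:treet {CONJ,ADJ}; 4:tournpli {CONJ,ADJ}; 5:neeplau {CONJ}; 6:zoflupla {ADJ,PREP}; 7:vraurom {PREP}; 8:skezrun {CONJ,ADJ}; 9:neeplau {CONJ}; 10:vraurom {PREP}.
Rule 1 cannot be satisfied by any choice of tags from the lexicon.
So there is no consistent tagging.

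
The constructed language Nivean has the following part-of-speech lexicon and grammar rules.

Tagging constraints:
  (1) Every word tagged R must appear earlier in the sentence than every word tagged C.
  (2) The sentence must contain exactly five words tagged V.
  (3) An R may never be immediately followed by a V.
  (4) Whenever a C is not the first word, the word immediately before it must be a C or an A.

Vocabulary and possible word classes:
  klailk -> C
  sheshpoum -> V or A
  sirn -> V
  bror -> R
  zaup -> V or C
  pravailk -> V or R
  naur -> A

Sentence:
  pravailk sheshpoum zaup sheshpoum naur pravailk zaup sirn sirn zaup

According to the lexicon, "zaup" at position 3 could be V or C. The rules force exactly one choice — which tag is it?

Candidates per position — 1:pravailk {V,R}; 2:sheshpoum {V,A}; 3:zaup {V,C}; 4:sheshpoum {V,A}; 5:naur {A}; 6:pravailk {V,R}; 7:zaup {V,C}; 8:sirn {V}; 9:sirn {V}; 10:zaup {V,C}.
At position 7, choosing C makes rule 4 impossible to satisfy; hence V.
At position 10, choosing C makes rule 4 impossible to satisfy; hence V.
At position 6, choosing R makes rule 3 impossible to satisfy; hence V.
At position 1, choosing V makes rule 2 impossible to satisfy; hence R.
At position 2, choosing V makes rule 2 impossible to satisfy; hence A.
At position 3, choosing V makes rule 2 impossible to satisfy; hence C.
At position 4, choosing V makes rule 2 impossible to satisfy; hence A.
That leaves exactly one tagging: R A C A A V V V V V.
Check: rule 1 satisfied; rule 2 satisfied; rule 3 satisfied; rule 4 satisfied.

C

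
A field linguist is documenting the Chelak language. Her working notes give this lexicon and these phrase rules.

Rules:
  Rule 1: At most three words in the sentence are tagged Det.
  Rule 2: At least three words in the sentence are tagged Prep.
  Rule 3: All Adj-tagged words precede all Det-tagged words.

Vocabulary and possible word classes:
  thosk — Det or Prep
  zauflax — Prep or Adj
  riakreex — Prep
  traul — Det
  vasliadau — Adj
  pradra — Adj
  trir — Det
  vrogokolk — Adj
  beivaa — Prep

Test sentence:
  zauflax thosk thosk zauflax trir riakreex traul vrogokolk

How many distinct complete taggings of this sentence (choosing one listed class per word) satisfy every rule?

0

Candidates per position — 1:zauflax {Prep,Adj}; 2:thosk {Det,Prep}; 3:thosk {Det,Prep}; 4:zauflax {Prep,Adj}; 5:trir {Det}; 6:riakreex {Prep}; 7:traul {Det}; 8:vrogokolk {Adj}.
There are 16 candidate sequences in total.
Rule 3 cannot be satisfied by any choice of tags from the lexicon.
So there is no consistent tagging.
Count = 0.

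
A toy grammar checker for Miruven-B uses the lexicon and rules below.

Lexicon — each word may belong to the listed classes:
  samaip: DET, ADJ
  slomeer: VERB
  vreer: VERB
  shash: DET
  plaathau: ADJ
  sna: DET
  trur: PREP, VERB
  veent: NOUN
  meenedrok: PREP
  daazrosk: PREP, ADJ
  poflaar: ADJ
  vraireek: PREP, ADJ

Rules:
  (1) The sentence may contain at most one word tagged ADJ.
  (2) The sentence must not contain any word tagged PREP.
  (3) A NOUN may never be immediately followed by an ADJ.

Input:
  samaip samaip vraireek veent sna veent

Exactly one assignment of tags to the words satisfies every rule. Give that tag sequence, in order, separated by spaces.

DET DET ADJ NOUN DET NOUN

Candidates per position — 1:samaip {DET,ADJ}; 2:samaip {DET,ADJ}; 3:vraireek {PREP,ADJ}; 4:veent {NOUN}; 5:sna {DET}; 6:veent {NOUN}.
Position 3: PREP is ruled out by rule 2; that leaves ADJ.
Position 1: ADJ is ruled out by rule 1; that leaves DET.
Position 2: ADJ is ruled out by rule 1; that leaves DET.
The unique satisfying tagging is: DET DET ADJ NOUN DET NOUN.
Verifying each rule — rule 1 ok; rule 2 ok; rule 3 ok.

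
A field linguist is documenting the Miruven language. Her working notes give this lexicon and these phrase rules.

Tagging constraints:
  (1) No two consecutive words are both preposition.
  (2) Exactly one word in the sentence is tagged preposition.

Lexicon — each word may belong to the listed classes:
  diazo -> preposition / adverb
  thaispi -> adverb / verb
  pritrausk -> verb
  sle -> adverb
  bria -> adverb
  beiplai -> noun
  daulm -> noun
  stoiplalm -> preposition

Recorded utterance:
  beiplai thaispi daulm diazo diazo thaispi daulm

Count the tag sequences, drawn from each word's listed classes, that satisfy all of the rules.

Candidates per position — 1:beiplai {noun}; 2:thaispi {adverb,verb}; 3:daulm {noun}; 4:diazo {preposition,adverb}; 5:diazo {preposition,adverb}; 6:thaispi {adverb,verb}; 7:daulm {noun}.
There are 16 candidate sequences in total.
Checking each against the rules leaves 8 sequences.
Count = 8.

8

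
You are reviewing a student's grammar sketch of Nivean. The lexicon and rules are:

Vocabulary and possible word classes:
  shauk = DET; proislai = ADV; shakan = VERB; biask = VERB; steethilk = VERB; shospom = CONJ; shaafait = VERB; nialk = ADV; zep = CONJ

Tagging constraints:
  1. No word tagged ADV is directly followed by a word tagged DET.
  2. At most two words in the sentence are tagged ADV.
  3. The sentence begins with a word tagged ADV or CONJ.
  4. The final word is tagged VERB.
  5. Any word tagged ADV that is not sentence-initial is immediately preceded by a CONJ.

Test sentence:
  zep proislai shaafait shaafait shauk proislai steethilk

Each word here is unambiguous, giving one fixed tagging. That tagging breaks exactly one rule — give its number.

5

Fixed tagging: CONJ ADV VERB VERB DET ADV VERB.
Checking each rule: R1 ok, R2 ok, R3 ok, R4 ok, R5 fails.
Only rule 5 fails.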